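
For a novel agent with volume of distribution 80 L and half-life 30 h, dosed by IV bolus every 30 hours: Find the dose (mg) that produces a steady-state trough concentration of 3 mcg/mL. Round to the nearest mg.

τ/t½ = 30/30 ≈ 1, so f = (1/2)^(30/30) ≈ 0.500000.
Cmin,ss = (D/Vd)·f/(1−f), so D = Cmin,ss·Vd·(1−f)/f.
D = 3 × 80 × (1−f)/f ≈ 3 × 80 × 1.00000 ≈ 240.00 mg.

240 mg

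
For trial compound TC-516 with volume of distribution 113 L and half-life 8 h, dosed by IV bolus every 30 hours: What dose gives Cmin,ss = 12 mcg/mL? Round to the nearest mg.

16888 mg

τ/t½ = 30/8 ≈ 3.75, so f = (1/2)^(30/8) ≈ 0.074325.
Cmin,ss = (D/Vd)·f/(1−f), so D = Cmin,ss·Vd·(1−f)/f.
D = 12 × 113 × (1−f)/f ≈ 12 × 113 × 12.45442 ≈ 16888.19 mg.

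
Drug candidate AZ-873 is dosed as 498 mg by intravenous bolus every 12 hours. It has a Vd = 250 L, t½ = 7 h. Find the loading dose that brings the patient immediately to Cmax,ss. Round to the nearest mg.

716 mg

f = (1/2)^(12/7) ≈ 0.304753; accumulation ratio R = 1/(1−f) ≈ 1.43834.
Loading dose to hit Cmax,ss on first dose: D_load = D_maint·R ≈ 498 × 1.43834 ≈ 716.29 mg.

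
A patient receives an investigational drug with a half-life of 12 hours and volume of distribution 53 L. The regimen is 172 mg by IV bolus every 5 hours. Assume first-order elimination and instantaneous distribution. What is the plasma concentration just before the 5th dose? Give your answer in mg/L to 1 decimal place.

f = (1/2)^(τ/t½) = (1/2)^(5/12) ≈ 0.7492.
C₀ = D/Vd = 172/53 ≈ 3.245 mg/L.
Before the 5th dose, 4 doses have been given. Superposition: Cmin = C₀·(f + f² + … + f^4).
≈ 3.245 × (0.7492 + 0.5613 + 0.4205 + 0.3151) ≈ 3.245 × 2.0461 ≈ 6.640 mg/L.

6.6 mg/L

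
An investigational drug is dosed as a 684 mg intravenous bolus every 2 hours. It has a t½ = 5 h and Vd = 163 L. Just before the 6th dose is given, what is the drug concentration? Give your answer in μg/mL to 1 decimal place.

f = (1/2)^(τ/t½) = (1/2)^(2/5) ≈ 0.7579.
C₀ = D/Vd = 684/163 ≈ 4.196 μg/mL.
Before the 6th dose, 5 doses have been given. Superposition: Cmin = C₀·(f + f² + … + f^5).
≈ 4.196 × (0.7579 + 0.5744 + 0.4353 + 0.3299 + 0.2501) ≈ 4.196 × 2.3476 ≈ 9.851 μg/mL.

9.9 μg/mL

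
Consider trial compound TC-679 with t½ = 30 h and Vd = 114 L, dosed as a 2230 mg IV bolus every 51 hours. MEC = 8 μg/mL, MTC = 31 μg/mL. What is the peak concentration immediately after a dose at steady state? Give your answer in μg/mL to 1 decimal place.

k = ln2/t½ = ln2/30 ≈ 0.023105 h⁻¹; fraction remaining f = e^(−kτ) = e^(−0.023105×51) ≈ 0.3078.
At steady state, accumulation factor R = 1/(1 − e^(−kτ)) ≈ 1.4447.
Single-dose peak C₀ = D/Vd = 2230/114 ≈ 19.561 μg/mL.
Steady-state peak Cmax,ss = C₀·R ≈ 19.561 × 1.4447 ≈ 28.260 μg/mL.
Peak 28.3 μg/mL vs MTC 31 μg/mL: below toxic threshold.

28.3 μg/mL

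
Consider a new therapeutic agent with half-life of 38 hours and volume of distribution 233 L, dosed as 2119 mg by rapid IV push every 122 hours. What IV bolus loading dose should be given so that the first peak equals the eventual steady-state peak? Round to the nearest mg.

f = (1/2)^(122/38) ≈ 0.108028; accumulation ratio R = 1/(1−f) ≈ 1.12111.
Loading dose to hit Cmax,ss on first dose: D_load = D_maint·R ≈ 2119 × 1.12111 ≈ 2375.63 mg.

2376 mg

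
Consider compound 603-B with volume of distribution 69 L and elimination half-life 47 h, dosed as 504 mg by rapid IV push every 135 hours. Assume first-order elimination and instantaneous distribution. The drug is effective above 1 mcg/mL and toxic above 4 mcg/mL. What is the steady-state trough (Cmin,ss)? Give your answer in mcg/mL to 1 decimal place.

τ/t½ = 135/47 ≈ 2.8723, so fraction remaining f = (1/2)^(135/47) ≈ 0.1366.
Accumulation ratio R = 1/(1 − f) ≈ 1/0.8634 ≈ 1.1582.
Each bolus raises the concentration by D/Vd = 504/69 ≈ 7.304 mcg/mL.
Cmax,ss = C₀/(1 − f) ≈ 7.304/0.8634 ≈ 8.460 mcg/mL.
One interval later, Cmin,ss = Cmax,ss·e^(−kτ) ≈ 8.460 × 0.1366 ≈ 1.156 mcg/mL.
Trough 1.2 mcg/mL vs MEC 1 mcg/mL: adequate.

1.2 mcg/mL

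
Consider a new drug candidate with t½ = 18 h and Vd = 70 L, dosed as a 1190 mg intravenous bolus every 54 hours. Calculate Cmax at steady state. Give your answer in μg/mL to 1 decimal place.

τ = 54 h = 3 half-lives, so f = (1/2)^3 = 0.125.
Accumulation ratio R = 1/(1 − f) = 1/0.875 = 8/7.
Single-dose peak C₀ = D/Vd = 1190/70 = 17 μg/mL.
Steady-state peak Cmax,ss = C₀·R = 17 × 8/7 ≈ 19.429 μg/mL.

19.4 μg/mL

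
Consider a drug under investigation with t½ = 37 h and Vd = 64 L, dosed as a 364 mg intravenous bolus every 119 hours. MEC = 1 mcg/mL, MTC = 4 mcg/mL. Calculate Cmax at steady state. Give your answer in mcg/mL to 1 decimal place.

6.4 mcg/mL

Over one 119-h interval, 119/37 ≈ 3.2162 half-lives elapse, leaving f ≈ 0.1076 of each dose.
At steady state, accumulation factor R = 1/(1 − e^(−kτ)) ≈ 1.1206.
Each bolus raises the concentration by D/Vd = 364/64 ≈ 5.688 mcg/mL.
Steady-state peak Cmax,ss = C₀·R ≈ 5.688 × 1.1206 ≈ 6.374 mcg/mL.
Peak 6.4 mcg/mL vs MTC 4 mcg/mL: exceeds toxic threshold.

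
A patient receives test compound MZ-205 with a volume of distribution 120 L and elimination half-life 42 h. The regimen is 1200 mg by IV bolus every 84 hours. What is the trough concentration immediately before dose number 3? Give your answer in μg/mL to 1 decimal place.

3.1 μg/mL

f = (1/2)^(τ/t½) = (1/2)^(84/42) ≈ 0.2500.
C₀ = D/Vd = 1200/120 ≈ 10.000 μg/mL.
Before the 3rd dose, 2 doses have been given. Superposition: Cmin = C₀·(f + f²).
≈ 10.000 × (0.2500 + 0.0625) ≈ 10.000 × 0.3125 ≈ 3.125 μg/mL.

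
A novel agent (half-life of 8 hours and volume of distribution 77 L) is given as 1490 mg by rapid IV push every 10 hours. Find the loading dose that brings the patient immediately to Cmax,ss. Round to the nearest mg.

f = (1/2)^(10/8) ≈ 0.420448; accumulation ratio R = 1/(1−f) ≈ 1.72547.
Loading dose to hit Cmax,ss on first dose: D_load = D_maint·R ≈ 1490 × 1.72547 ≈ 2570.95 mg.

2571 mg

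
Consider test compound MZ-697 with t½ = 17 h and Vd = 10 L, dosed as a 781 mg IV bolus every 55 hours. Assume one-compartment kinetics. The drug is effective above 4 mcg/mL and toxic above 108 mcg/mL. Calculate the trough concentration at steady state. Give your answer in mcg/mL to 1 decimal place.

k = ln2/t½ = ln2/17 ≈ 0.040773 h⁻¹; fraction remaining f = e^(−kτ) = e^(−0.040773×55) ≈ 0.1062.
At steady state, accumulation factor R = 1/(1 − e^(−kτ)) ≈ 1.1188.
Each bolus raises the concentration by D/Vd = 781/10 ≈ 78.100 mcg/mL.
Steady-state peak Cmax,ss = C₀·R ≈ 78.100 × 1.1188 ≈ 87.378 mcg/mL.
Steady-state trough Cmin,ss = Cmax,ss·f ≈ 87.378 × 0.1062 ≈ 9.280 mcg/mL.
Trough 9.3 mcg/mL vs MEC 4 mcg/mL: adequate.

9.3 mcg/mL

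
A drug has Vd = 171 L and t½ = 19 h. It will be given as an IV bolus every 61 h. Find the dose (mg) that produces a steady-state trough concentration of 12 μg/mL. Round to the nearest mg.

16943 mg

τ/t½ = 61/19 ≈ 3.2105, so f = (1/2)^(61/19) ≈ 0.108028.
Cmin,ss = (D/Vd)·f/(1−f), so D = Cmin,ss·Vd·(1−f)/f.
D = 12 × 171 × (1−f)/f ≈ 12 × 171 × 8.25686 ≈ 16943.08 mg.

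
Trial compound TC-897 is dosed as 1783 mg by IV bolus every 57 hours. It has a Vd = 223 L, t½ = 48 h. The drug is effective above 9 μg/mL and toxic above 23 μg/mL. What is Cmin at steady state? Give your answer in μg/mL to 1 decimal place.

6.3 μg/mL

τ/t½ = 57/48 ≈ 1.1875, so fraction remaining f = (1/2)^(57/48) ≈ 0.4391.
Each bolus raises the concentration by D/Vd = 1783/223 ≈ 7.996 μg/mL.
Steady-state trough Cmin,ss = C₀·f/(1−f) ≈ 7.996 × 0.4391/0.5609 ≈ 6.260 μg/mL.
Trough 6.3 μg/mL vs MEC 9 μg/mL: subtherapeutic.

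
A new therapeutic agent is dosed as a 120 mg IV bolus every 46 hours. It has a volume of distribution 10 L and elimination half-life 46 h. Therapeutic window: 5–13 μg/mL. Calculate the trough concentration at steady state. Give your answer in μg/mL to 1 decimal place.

The dosing interval is 1 half-life, so f = 2^(−1) = 0.5.
Accumulation ratio R = 1/(1 − f) = 1/0.5 = 2/1.
Single-dose peak C₀ = D/Vd = 120/10 = 12 μg/mL.
Steady-state peak Cmax,ss = C₀·R = 12 × 2/1 ≈ 24.000 μg/mL.
Steady-state trough Cmin,ss = Cmax,ss·f ≈ 24.000 × 0.5 ≈ 12.000 μg/mL.
Trough 12.0 μg/mL vs MEC 5 μg/mL: adequate.

12.0 μg/mL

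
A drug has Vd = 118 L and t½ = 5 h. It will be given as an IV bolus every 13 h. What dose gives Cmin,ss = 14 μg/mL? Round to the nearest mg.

τ/t½ = 13/5 ≈ 2.6, so f = (1/2)^(13/5) ≈ 0.164938.
Cmin,ss = (D/Vd)·f/(1−f), so D = Cmin,ss·Vd·(1−f)/f.
D = 14 × 118 × (1−f)/f ≈ 14 × 118 × 5.06288 ≈ 8363.88 mg.

8364 mg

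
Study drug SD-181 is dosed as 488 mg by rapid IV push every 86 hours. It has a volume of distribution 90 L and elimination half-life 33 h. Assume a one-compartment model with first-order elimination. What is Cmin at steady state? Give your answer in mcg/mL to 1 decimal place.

1.1 mcg/mL

Over one 86-h interval, 86/33 ≈ 2.6061 half-lives elapse, leaving f ≈ 0.1642 of each dose.
Each bolus raises the concentration by D/Vd = 488/90 ≈ 5.422 mcg/mL.
Steady-state trough Cmin,ss = C₀·f/(1−f) ≈ 5.422 × 0.1642/0.8358 ≈ 1.065 mcg/mL.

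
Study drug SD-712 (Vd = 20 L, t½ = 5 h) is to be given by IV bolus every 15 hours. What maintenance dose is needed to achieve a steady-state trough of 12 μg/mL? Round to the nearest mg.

1680 mg

τ/t½ = 15/5 ≈ 3, so f = (1/2)^(15/5) ≈ 0.125000.
Cmin,ss = (D/Vd)·f/(1−f), so D = Cmin,ss·Vd·(1−f)/f.
D = 12 × 20 × (1−f)/f ≈ 12 × 20 × 7.00000 ≈ 1680.00 mg.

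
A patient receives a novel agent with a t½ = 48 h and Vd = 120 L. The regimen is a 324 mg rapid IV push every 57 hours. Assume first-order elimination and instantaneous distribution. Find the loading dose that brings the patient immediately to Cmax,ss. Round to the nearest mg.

f = (1/2)^(57/48) ≈ 0.439063; accumulation ratio R = 1/(1−f) ≈ 1.78273.
Loading dose to hit Cmax,ss on first dose: D_load = D_maint·R ≈ 324 × 1.78273 ≈ 577.60 mg.

578 mg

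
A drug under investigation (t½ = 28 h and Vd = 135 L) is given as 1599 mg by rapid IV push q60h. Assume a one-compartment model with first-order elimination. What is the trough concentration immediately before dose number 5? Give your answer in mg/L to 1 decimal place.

3.5 mg/L

f = (1/2)^(τ/t½) = (1/2)^(60/28) ≈ 0.2264.
C₀ = D/Vd = 1599/135 ≈ 11.844 mg/L.
Before the 5th dose, 4 doses have been given. Superposition: Cmin = C₀·(f + f² + … + f^4).
≈ 11.844 × (0.2264 + 0.0513 + 0.0116 + 0.0026) ≈ 11.844 × 0.2919 ≈ 3.457 mg/L.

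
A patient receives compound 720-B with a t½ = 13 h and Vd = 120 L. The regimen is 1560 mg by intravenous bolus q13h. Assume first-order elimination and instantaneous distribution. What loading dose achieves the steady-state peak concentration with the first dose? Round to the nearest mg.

3120 mg

f = (1/2)^(13/13) ≈ 0.500000; accumulation ratio R = 1/(1−f) ≈ 2.00000.
Loading dose to hit Cmax,ss on first dose: D_load = D_maint·R ≈ 1560 × 2.00000 ≈ 3120.00 mg.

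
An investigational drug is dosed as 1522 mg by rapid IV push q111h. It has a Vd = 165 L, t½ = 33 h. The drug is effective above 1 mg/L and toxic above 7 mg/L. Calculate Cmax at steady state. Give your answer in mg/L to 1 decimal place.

k = ln2/t½ = ln2/33 ≈ 0.021004 h⁻¹; fraction remaining f = e^(−kτ) = e^(−0.021004×111) ≈ 0.0972.
Accumulation ratio R = 1/(1 − f) ≈ 1/0.9028 ≈ 1.1077.
Each bolus raises the concentration by D/Vd = 1522/165 ≈ 9.224 mg/L.
Cmax,ss = C₀/(1 − f) ≈ 9.224/0.9028 ≈ 10.217 mg/L.
Peak 10.2 mg/L vs MTC 7 mg/L: exceeds toxic threshold.

10.2 mg/L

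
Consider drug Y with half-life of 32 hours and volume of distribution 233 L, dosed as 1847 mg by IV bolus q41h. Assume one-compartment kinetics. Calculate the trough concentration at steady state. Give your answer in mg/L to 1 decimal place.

5.5 mg/L

k = ln2/t½ = ln2/32 ≈ 0.021661 h⁻¹; fraction remaining f = e^(−kτ) = e^(−0.021661×41) ≈ 0.4114.
At steady state, accumulation factor R = 1/(1 − e^(−kτ)) ≈ 1.6989.
Single-dose peak C₀ = D/Vd = 1847/233 ≈ 7.927 mg/L.
Cmax,ss = C₀/(1 − f) ≈ 7.927/0.5886 ≈ 13.468 mg/L.
One interval later, Cmin,ss = Cmax,ss·e^(−kτ) ≈ 13.468 × 0.4114 ≈ 5.541 mg/L.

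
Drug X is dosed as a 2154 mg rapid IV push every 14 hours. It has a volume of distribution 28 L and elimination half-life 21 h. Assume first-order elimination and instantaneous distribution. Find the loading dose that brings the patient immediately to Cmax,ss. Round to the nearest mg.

f = (1/2)^(14/21) ≈ 0.629961; accumulation ratio R = 1/(1−f) ≈ 2.70242.
Loading dose to hit Cmax,ss on first dose: D_load = D_maint·R ≈ 2154 × 2.70242 ≈ 5821.01 mg.

5821 mg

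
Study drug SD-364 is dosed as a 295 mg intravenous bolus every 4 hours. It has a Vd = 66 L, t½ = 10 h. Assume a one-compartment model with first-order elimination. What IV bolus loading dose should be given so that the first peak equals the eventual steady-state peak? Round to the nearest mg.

f = (1/2)^(4/10) ≈ 0.757858; accumulation ratio R = 1/(1−f) ≈ 4.12981.
Loading dose to hit Cmax,ss on first dose: D_load = D_maint·R ≈ 295 × 4.12981 ≈ 1218.29 mg.

1218 mg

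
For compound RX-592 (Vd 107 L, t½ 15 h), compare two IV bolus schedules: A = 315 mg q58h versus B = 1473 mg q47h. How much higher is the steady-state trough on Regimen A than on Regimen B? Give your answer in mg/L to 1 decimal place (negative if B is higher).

Regimen A: f = (1/2)^(58/15) ≈ 0.0686; Cmin,ss = (315/107)·f/(1−f) ≈ 0.217 mg/L.
Regimen B: f = (1/2)^(47/15) ≈ 0.1140; Cmin,ss = (1473/107)·f/(1−f) ≈ 1.771 mg/L.
Difference ≈ 0.217 − 1.771 ≈ -1.554 mg/L.

-1.6 mg/L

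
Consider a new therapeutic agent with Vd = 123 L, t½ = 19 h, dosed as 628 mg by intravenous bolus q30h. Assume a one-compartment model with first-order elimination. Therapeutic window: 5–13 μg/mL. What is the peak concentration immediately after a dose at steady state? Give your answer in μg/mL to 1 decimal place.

τ/t½ = 30/19 ≈ 1.5789, so fraction remaining f = (1/2)^(30/19) ≈ 0.3347.
Accumulation ratio R = 1/(1 − f) ≈ 1/0.6653 ≈ 1.5031.
Single-dose peak C₀ = D/Vd = 628/123 ≈ 5.106 μg/mL.
Steady-state peak Cmax,ss = C₀·R ≈ 5.106 × 1.5031 ≈ 7.675 μg/mL.
Peak 7.7 μg/mL vs MTC 13 μg/mL: below toxic threshold.

7.7 μg/mL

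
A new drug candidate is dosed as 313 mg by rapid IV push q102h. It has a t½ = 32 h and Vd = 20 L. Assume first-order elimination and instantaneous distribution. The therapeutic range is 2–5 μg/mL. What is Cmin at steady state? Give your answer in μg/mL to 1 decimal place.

1.9 μg/mL

Over one 102-h interval, 102/32 ≈ 3.1875 half-lives elapse, leaving f ≈ 0.1098 of each dose.
Accumulation ratio R = 1/(1 − f) ≈ 1/0.8902 ≈ 1.1233.
Single-dose peak C₀ = D/Vd = 313/20 ≈ 15.650 μg/mL.
Steady-state peak Cmax,ss = C₀·R ≈ 15.650 × 1.1233 ≈ 17.580 μg/mL.
One interval later, Cmin,ss = Cmax,ss·e^(−kτ) ≈ 17.580 × 0.1098 ≈ 1.930 μg/mL.
Trough 1.9 μg/mL vs MEC 2 μg/mL: subtherapeutic.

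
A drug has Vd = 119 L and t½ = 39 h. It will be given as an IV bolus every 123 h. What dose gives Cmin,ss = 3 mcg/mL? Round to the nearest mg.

2820 mg

τ/t½ = 123/39 ≈ 3.1538, so f = (1/2)^(123/39) ≈ 0.112356.
Cmin,ss = (D/Vd)·f/(1−f), so D = Cmin,ss·Vd·(1−f)/f.
D = 3 × 119 × (1−f)/f ≈ 3 × 119 × 7.90028 ≈ 2820.40 mg.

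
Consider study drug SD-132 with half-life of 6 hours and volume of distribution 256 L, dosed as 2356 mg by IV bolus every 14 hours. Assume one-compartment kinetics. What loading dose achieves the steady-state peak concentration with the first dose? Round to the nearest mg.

f = (1/2)^(14/6) ≈ 0.198425; accumulation ratio R = 1/(1−f) ≈ 1.24754.
Loading dose to hit Cmax,ss on first dose: D_load = D_maint·R ≈ 2356 × 1.24754 ≈ 2939.20 mg.

2939 mg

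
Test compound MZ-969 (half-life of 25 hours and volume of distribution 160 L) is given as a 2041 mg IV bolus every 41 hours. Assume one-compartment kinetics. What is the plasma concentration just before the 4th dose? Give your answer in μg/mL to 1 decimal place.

5.8 μg/mL

f = (1/2)^(τ/t½) = (1/2)^(41/25) ≈ 0.3209.
C₀ = D/Vd = 2041/160 ≈ 12.756 μg/mL.
Before the 4th dose, 3 doses have been given. Superposition: Cmin = C₀·(f + f² + … + f^3).
≈ 12.756 × (0.3209 + 0.1030 + 0.0330) ≈ 12.756 × 0.4569 ≈ 5.828 μg/mL.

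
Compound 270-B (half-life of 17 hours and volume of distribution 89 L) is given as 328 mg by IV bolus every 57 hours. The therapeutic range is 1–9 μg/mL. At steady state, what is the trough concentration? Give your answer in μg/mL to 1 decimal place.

0.4 μg/mL

k = ln2/t½ = ln2/17 ≈ 0.040773 h⁻¹; fraction remaining f = e^(−kτ) = e^(−0.040773×57) ≈ 0.0979.
Each bolus raises the concentration by D/Vd = 328/89 ≈ 3.685 μg/mL.
Steady-state trough Cmin,ss = C₀·f/(1−f) ≈ 3.685 × 0.0979/0.9021 ≈ 0.400 μg/mL.
Trough 0.4 μg/mL vs MEC 1 μg/mL: subtherapeutic.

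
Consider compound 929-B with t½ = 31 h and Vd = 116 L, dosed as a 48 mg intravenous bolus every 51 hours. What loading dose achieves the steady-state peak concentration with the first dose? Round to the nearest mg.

f = (1/2)^(51/31) ≈ 0.319711; accumulation ratio R = 1/(1−f) ≈ 1.46996.
Loading dose to hit Cmax,ss on first dose: D_load = D_maint·R ≈ 48 × 1.46996 ≈ 70.56 mg.

71 mg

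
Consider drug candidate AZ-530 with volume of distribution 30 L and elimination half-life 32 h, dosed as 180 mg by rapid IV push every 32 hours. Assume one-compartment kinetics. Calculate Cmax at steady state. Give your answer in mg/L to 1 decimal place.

12.0 mg/L

τ = 32 h = 1 half-life, so f = (1/2)^1 = 0.5.
Accumulation ratio R = 1/(1 − f) = 1/0.5 = 2/1.
Single-dose peak C₀ = D/Vd = 180/30 = 6 mg/L.
Steady-state peak Cmax,ss = C₀·R = 6 × 2/1 ≈ 12.000 mg/L.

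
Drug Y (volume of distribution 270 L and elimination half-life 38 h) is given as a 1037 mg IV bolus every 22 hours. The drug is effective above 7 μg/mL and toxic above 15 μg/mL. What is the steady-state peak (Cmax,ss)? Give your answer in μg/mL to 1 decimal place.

τ/t½ = 22/38 ≈ 0.57895, so fraction remaining f = (1/2)^(22/38) ≈ 0.6695.
At steady state, accumulation factor R = 1/(1 − e^(−kτ)) ≈ 3.0257.
Each bolus raises the concentration by D/Vd = 1037/270 ≈ 3.841 μg/mL.
Cmax,ss = C₀/(1 − f) ≈ 3.841/0.3305 ≈ 11.622 μg/mL.
Peak 11.6 μg/mL vs MTC 15 μg/mL: below toxic threshold.

11.6 μg/mL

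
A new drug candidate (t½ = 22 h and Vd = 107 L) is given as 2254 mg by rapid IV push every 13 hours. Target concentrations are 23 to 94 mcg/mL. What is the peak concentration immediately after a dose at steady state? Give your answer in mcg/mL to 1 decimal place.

τ/t½ = 13/22 ≈ 0.59091, so fraction remaining f = (1/2)^(13/22) ≈ 0.6639.
Accumulation ratio R = 1/(1 − f) ≈ 1/0.3361 ≈ 2.9753.
Single-dose peak C₀ = D/Vd = 2254/107 ≈ 21.065 mcg/mL.
Steady-state peak Cmax,ss = C₀·R ≈ 21.065 × 2.9753 ≈ 62.675 mcg/mL.
Peak 62.7 mcg/mL vs MTC 94 mcg/mL: below toxic threshold.

62.7 mcg/mL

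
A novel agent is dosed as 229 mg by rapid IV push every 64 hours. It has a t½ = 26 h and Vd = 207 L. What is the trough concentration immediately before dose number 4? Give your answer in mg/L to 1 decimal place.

0.2 mg/L

f = (1/2)^(τ/t½) = (1/2)^(64/26) ≈ 0.1816.
C₀ = D/Vd = 229/207 ≈ 1.106 mg/L.
Before the 4th dose, 3 doses have been given. Superposition: Cmin = C₀·(f + f² + … + f^3).
≈ 1.106 × (0.1816 + 0.0330 + 0.0060) ≈ 1.106 × 0.2206 ≈ 0.244 mg/L.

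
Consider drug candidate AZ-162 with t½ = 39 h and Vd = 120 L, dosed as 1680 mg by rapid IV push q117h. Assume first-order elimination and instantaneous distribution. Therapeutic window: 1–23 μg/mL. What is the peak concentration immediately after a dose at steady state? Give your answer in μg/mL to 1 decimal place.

τ = 117 h = 3 half-lives, so f = (1/2)^3 = 0.125.
At steady state, R = 1/(1 − 0.125) = 8/7.
Single-dose peak C₀ = D/Vd = 1680/120 = 14 μg/mL.
Steady-state peak Cmax,ss = C₀·R = 14 × 8/7 ≈ 16.000 μg/mL.
Peak 16.0 μg/mL vs MTC 23 μg/mL: below toxic threshold.

16.0 μg/mL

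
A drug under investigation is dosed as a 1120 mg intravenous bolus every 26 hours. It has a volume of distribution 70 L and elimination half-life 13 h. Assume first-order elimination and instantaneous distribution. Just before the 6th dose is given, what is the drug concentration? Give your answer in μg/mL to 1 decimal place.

f = (1/2)^(τ/t½) = (1/2)^(26/13) ≈ 0.2500.
C₀ = D/Vd = 1120/70 ≈ 16.000 μg/mL.
Before the 6th dose, 5 doses have been given. Superposition: Cmin = C₀·(f + f² + … + f^5).
≈ 16.000 × (0.2500 + 0.0625 + 0.0156 + 0.0039 + 0.0010) ≈ 16.000 × 0.3330 ≈ 5.328 μg/mL.

5.3 μg/mL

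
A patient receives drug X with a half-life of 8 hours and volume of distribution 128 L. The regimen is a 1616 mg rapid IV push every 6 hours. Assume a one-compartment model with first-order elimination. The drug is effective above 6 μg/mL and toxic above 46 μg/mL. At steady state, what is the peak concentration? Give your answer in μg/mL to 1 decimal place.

k = ln2/t½ = ln2/8 ≈ 0.086643 h⁻¹; fraction remaining f = e^(−kτ) = e^(−0.086643×6) ≈ 0.5946.
At steady state, accumulation factor R = 1/(1 − e^(−kτ)) ≈ 2.4667.
Single-dose peak C₀ = D/Vd = 1616/128 ≈ 12.625 μg/mL.
Cmax,ss = C₀/(1 − f) ≈ 12.625/0.4054 ≈ 31.142 μg/mL.
Peak 31.1 μg/mL vs MTC 46 μg/mL: below toxic threshold.

31.1 μg/mL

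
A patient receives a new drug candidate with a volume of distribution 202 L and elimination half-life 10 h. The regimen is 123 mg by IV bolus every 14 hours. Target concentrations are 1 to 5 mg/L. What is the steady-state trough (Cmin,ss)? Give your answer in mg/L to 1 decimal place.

τ/t½ = 14/10 ≈ 1.4, so fraction remaining f = (1/2)^(14/10) ≈ 0.3789.
Single-dose peak C₀ = D/Vd = 123/202 ≈ 0.609 mg/L.
Steady-state trough Cmin,ss = C₀·f/(1−f) ≈ 0.609 × 0.3789/0.6211 ≈ 0.372 mg/L.
Trough 0.4 mg/L vs MEC 1 mg/L: subtherapeutic.

0.4 mg/L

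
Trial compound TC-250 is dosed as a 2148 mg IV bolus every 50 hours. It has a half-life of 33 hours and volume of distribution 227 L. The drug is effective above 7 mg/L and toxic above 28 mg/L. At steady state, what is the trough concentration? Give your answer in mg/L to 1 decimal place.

Over one 50-h interval, 50/33 ≈ 1.5152 half-lives elapse, leaving f ≈ 0.3499 of each dose.
Accumulation ratio R = 1/(1 − f) ≈ 1/0.6501 ≈ 1.5382.
Single-dose peak C₀ = D/Vd = 2148/227 ≈ 9.463 mg/L.
Cmax,ss = C₀/(1 − f) ≈ 9.463/0.6501 ≈ 14.556 mg/L.
Steady-state trough Cmin,ss = Cmax,ss·f ≈ 14.556 × 0.3499 ≈ 5.093 mg/L.
Trough 5.1 mg/L vs MEC 7 mg/L: subtherapeutic.

5.1 mg/L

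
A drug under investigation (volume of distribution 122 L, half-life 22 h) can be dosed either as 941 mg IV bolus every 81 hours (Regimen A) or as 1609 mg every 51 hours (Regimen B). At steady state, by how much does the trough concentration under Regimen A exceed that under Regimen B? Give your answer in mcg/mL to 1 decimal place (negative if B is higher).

Regimen A: f = (1/2)^(81/22) ≈ 0.0779; Cmin,ss = (941/122)·f/(1−f) ≈ 0.652 mcg/mL.
Regimen B: f = (1/2)^(51/22) ≈ 0.2005; Cmin,ss = (1609/122)·f/(1−f) ≈ 3.307 mcg/mL.
Difference ≈ 0.652 − 3.307 ≈ -2.655 mcg/mL.

-2.7 mcg/mL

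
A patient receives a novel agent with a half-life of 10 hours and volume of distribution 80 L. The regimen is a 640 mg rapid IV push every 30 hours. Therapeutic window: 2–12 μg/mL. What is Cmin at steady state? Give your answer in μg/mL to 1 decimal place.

1.1 μg/mL

τ = 30 h = 3 half-lives, so f = (1/2)^3 = 0.125.
Accumulation ratio R = 1/(1 − f) = 1/0.875 = 8/7.
Single-dose peak C₀ = D/Vd = 640/80 = 8 μg/mL.
Steady-state peak Cmax,ss = C₀·R = 8 × 8/7 ≈ 9.143 μg/mL.
Steady-state trough Cmin,ss = Cmax,ss·f ≈ 9.143 × 0.125 ≈ 1.143 μg/mL.
Trough 1.1 μg/mL vs MEC 2 μg/mL: subtherapeutic.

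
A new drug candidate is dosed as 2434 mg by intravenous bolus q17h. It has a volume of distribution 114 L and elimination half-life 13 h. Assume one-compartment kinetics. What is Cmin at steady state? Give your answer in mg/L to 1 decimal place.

14.5 mg/L

Over one 17-h interval, 17/13 ≈ 1.3077 half-lives elapse, leaving f ≈ 0.4040 of each dose.
At steady state, accumulation factor R = 1/(1 − e^(−kτ)) ≈ 1.6779.
Single-dose peak C₀ = D/Vd = 2434/114 ≈ 21.351 mg/L.
Steady-state peak Cmax,ss = C₀·R ≈ 21.351 × 1.6779 ≈ 35.825 mg/L.
Steady-state trough Cmin,ss = Cmax,ss·f ≈ 35.825 × 0.4040 ≈ 14.473 mg/L.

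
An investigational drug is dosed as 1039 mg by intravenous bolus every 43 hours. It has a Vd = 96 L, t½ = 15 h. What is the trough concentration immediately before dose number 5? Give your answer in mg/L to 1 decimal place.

f = (1/2)^(τ/t½) = (1/2)^(43/15) ≈ 0.1371.
C₀ = D/Vd = 1039/96 ≈ 10.823 mg/L.
Before the 5th dose, 4 doses have been given. Superposition: Cmin = C₀·(f + f² + … + f^4).
≈ 10.823 × (0.1371 + 0.0188 + 0.0026 + 0.0004) ≈ 10.823 × 0.1589 ≈ 1.720 mg/L.

1.7 mg/L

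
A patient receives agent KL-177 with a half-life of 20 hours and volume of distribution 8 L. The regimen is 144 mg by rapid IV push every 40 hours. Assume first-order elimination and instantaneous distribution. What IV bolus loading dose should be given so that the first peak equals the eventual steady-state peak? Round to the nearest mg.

192 mg

f = (1/2)^(40/20) ≈ 0.250000; accumulation ratio R = 1/(1−f) ≈ 1.33333.
Loading dose to hit Cmax,ss on first dose: D_load = D_maint·R ≈ 144 × 1.33333 ≈ 192.00 mg.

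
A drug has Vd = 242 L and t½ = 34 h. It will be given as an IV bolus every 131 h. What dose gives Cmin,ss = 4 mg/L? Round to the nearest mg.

13019 mg

τ/t½ = 131/34 ≈ 3.8529, so f = (1/2)^(131/34) ≈ 0.069207.
Cmin,ss = (D/Vd)·f/(1−f), so D = Cmin,ss·Vd·(1−f)/f.
D = 4 × 242 × (1−f)/f ≈ 4 × 242 × 13.44941 ≈ 13019.03 mg.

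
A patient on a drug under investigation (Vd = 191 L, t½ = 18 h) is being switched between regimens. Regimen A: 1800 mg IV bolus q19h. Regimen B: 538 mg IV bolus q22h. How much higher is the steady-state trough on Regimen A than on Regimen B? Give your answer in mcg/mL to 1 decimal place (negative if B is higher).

Regimen A: f = (1/2)^(19/18) ≈ 0.4811; Cmin,ss = (1800/191)·f/(1−f) ≈ 8.738 mcg/mL.
Regimen B: f = (1/2)^(22/18) ≈ 0.4286; Cmin,ss = (538/191)·f/(1−f) ≈ 2.113 mcg/mL.
Difference ≈ 8.738 − 2.113 ≈ 6.625 mcg/mL.

6.6 mcg/mL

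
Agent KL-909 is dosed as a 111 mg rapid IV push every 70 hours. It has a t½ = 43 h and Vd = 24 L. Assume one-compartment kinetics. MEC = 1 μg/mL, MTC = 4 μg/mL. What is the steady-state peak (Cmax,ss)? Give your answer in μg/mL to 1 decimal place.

τ/t½ = 70/43 ≈ 1.6279, so fraction remaining f = (1/2)^(70/43) ≈ 0.3236.
Accumulation ratio R = 1/(1 − f) ≈ 1/0.6764 ≈ 1.4784.
Each bolus raises the concentration by D/Vd = 111/24 ≈ 4.625 μg/mL.
Steady-state peak Cmax,ss = C₀·R ≈ 4.625 × 1.4784 ≈ 6.838 μg/mL.
Peak 6.8 μg/mL vs MTC 4 μg/mL: exceeds toxic threshold.

6.8 μg/mL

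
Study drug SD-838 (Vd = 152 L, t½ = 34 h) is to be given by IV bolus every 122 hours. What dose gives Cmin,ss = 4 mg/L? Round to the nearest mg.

6705 mg

τ/t½ = 122/34 ≈ 3.5882, so f = (1/2)^(122/34) ≈ 0.083145.
Cmin,ss = (D/Vd)·f/(1−f), so D = Cmin,ss·Vd·(1−f)/f.
D = 4 × 152 × (1−f)/f ≈ 4 × 152 × 11.02718 ≈ 6704.53 mg.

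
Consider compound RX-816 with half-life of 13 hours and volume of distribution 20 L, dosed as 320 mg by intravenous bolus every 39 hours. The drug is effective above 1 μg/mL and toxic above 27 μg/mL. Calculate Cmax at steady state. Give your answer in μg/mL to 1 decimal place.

18.3 μg/mL

τ = 39 h = 3 half-lives, so f = (1/2)^3 = 0.125.
At steady state, R = 1/(1 − 0.125) = 8/7.
Single-dose peak C₀ = D/Vd = 320/20 = 16 μg/mL.
Steady-state peak Cmax,ss = C₀·R = 16 × 8/7 ≈ 18.286 μg/mL.
Peak 18.3 μg/mL vs MTC 27 μg/mL: below toxic threshold.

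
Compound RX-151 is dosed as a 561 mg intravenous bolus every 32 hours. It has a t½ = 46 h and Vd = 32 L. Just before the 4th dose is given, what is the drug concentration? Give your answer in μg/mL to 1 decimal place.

f = (1/2)^(τ/t½) = (1/2)^(32/46) ≈ 0.6174.
C₀ = D/Vd = 561/32 ≈ 17.531 μg/mL.
Before the 4th dose, 3 doses have been given. Superposition: Cmin = C₀·(f + f² + … + f^3).
≈ 17.531 × (0.6174 + 0.3812 + 0.2353) ≈ 17.531 × 1.2339 ≈ 21.632 μg/mL.

21.6 μg/mL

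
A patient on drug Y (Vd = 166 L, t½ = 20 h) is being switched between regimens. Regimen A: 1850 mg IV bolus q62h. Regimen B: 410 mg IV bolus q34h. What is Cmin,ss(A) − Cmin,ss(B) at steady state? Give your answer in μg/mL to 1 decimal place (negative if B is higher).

Regimen A: f = (1/2)^(62/20) ≈ 0.1166; Cmin,ss = (1850/166)·f/(1−f) ≈ 1.471 μg/mL.
Regimen B: f = (1/2)^(34/20) ≈ 0.3078; Cmin,ss = (410/166)·f/(1−f) ≈ 1.098 μg/mL.
Difference ≈ 1.471 − 1.098 ≈ 0.373 μg/mL.

0.4 μg/mL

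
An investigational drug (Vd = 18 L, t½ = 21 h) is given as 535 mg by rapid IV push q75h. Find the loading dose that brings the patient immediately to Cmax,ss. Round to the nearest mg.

f = (1/2)^(75/21) ≈ 0.084119; accumulation ratio R = 1/(1−f) ≈ 1.09184.
Loading dose to hit Cmax,ss on first dose: D_load = D_maint·R ≈ 535 × 1.09184 ≈ 584.13 mg.

584 mg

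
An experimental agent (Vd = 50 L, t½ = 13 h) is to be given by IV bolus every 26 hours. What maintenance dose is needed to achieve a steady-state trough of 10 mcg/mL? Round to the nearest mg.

τ/t½ = 26/13 ≈ 2, so f = (1/2)^(26/13) ≈ 0.250000.
Cmin,ss = (D/Vd)·f/(1−f), so D = Cmin,ss·Vd·(1−f)/f.
D = 10 × 50 × (1−f)/f ≈ 10 × 50 × 3.00000 ≈ 1500.00 mg.

1500 mg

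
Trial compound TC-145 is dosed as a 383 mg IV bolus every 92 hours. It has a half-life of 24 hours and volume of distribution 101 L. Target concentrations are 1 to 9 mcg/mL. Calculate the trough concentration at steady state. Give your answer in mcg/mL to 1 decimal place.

0.3 mcg/mL

Over one 92-h interval, 92/24 ≈ 3.8333 half-lives elapse, leaving f ≈ 0.0702 of each dose.
Accumulation ratio R = 1/(1 − f) ≈ 1/0.9298 ≈ 1.0755.
Single-dose peak C₀ = D/Vd = 383/101 ≈ 3.792 mcg/mL.
Steady-state peak Cmax,ss = C₀·R ≈ 3.792 × 1.0755 ≈ 4.078 mcg/mL.
One interval later, Cmin,ss = Cmax,ss·e^(−kτ) ≈ 4.078 × 0.0702 ≈ 0.286 mcg/mL.
Trough 0.3 mcg/mL vs MEC 1 mcg/mL: subtherapeutic.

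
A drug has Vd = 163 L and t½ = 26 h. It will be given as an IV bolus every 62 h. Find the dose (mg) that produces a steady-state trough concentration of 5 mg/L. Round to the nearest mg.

3441 mg

τ/t½ = 62/26 ≈ 2.3846, so f = (1/2)^(62/26) ≈ 0.191496.
Cmin,ss = (D/Vd)·f/(1−f), so D = Cmin,ss·Vd·(1−f)/f.
D = 5 × 163 × (1−f)/f ≈ 5 × 163 × 4.22204 ≈ 3440.96 mg.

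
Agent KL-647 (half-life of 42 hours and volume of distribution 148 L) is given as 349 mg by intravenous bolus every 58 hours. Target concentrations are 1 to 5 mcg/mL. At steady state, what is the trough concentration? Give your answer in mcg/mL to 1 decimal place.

Over one 58-h interval, 58/42 ≈ 1.381 half-lives elapse, leaving f ≈ 0.3840 of each dose.
Each bolus raises the concentration by D/Vd = 349/148 ≈ 2.358 mcg/mL.
Steady-state trough Cmin,ss = C₀·f/(1−f) ≈ 2.358 × 0.3840/0.6160 ≈ 1.470 mcg/mL.
Trough 1.5 mcg/mL vs MEC 1 mcg/mL: adequate.

1.5 mcg/mL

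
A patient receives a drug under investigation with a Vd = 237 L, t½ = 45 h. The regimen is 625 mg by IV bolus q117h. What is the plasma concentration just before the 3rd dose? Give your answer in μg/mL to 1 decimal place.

0.5 μg/mL

f = (1/2)^(τ/t½) = (1/2)^(117/45) ≈ 0.1649.
C₀ = D/Vd = 625/237 ≈ 2.637 μg/mL.
Before the 3rd dose, 2 doses have been given. Superposition: Cmin = C₀·(f + f²).
≈ 2.637 × (0.1649 + 0.0272) ≈ 2.637 × 0.1921 ≈ 0.507 μg/mL.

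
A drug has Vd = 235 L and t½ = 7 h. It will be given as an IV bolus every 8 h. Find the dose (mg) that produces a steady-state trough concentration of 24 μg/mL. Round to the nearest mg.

6814 mg

τ/t½ = 8/7 ≈ 1.1429, so f = (1/2)^(8/7) ≈ 0.452862.
Cmin,ss = (D/Vd)·f/(1−f), so D = Cmin,ss·Vd·(1−f)/f.
D = 24 × 235 × (1−f)/f ≈ 24 × 235 × 1.20818 ≈ 6814.14 mg.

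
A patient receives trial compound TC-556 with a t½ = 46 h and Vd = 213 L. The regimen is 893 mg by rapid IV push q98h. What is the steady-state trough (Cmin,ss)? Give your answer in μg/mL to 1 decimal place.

1.2 μg/mL

k = ln2/t½ = ln2/46 ≈ 0.015068 h⁻¹; fraction remaining f = e^(−kτ) = e^(−0.015068×98) ≈ 0.2284.
Accumulation ratio R = 1/(1 − f) ≈ 1/0.7716 ≈ 1.2960.
Each bolus raises the concentration by D/Vd = 893/213 ≈ 4.192 μg/mL.
Cmax,ss = C₀/(1 − f) ≈ 4.192/0.7716 ≈ 5.433 μg/mL.
Steady-state trough Cmin,ss = Cmax,ss·f ≈ 5.433 × 0.2284 ≈ 1.241 μg/mL.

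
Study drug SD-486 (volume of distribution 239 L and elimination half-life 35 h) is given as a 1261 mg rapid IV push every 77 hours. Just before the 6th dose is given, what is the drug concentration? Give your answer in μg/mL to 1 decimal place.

f = (1/2)^(τ/t½) = (1/2)^(77/35) ≈ 0.2176.
C₀ = D/Vd = 1261/239 ≈ 5.276 μg/mL.
Before the 6th dose, 5 doses have been given. Superposition: Cmin = C₀·(f + f² + … + f^5).
≈ 5.276 × (0.2176 + 0.0473 + 0.0103 + 0.0022 + 0.0005) ≈ 5.276 × 0.2779 ≈ 1.466 μg/mL.

1.5 μg/mL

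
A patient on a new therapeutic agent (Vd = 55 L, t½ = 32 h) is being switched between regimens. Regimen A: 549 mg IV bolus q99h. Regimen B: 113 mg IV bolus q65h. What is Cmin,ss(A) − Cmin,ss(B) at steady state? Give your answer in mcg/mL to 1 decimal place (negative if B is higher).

Regimen A: f = (1/2)^(99/32) ≈ 0.1171; Cmin,ss = (549/55)·f/(1−f) ≈ 1.324 mcg/mL.
Regimen B: f = (1/2)^(65/32) ≈ 0.2446; Cmin,ss = (113/55)·f/(1−f) ≈ 0.665 mcg/mL.
Difference ≈ 1.324 − 0.665 ≈ 0.659 mcg/mL.

0.7 mcg/mL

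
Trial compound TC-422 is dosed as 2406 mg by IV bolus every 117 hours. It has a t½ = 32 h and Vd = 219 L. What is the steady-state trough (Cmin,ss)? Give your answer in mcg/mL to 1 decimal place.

τ/t½ = 117/32 ≈ 3.6562, so fraction remaining f = (1/2)^(117/32) ≈ 0.0793.
At steady state, accumulation factor R = 1/(1 − e^(−kτ)) ≈ 1.0861.
Each bolus raises the concentration by D/Vd = 2406/219 ≈ 10.986 mcg/mL.
Cmax,ss = C₀/(1 − f) ≈ 10.986/0.9207 ≈ 11.932 mcg/mL.
Steady-state trough Cmin,ss = Cmax,ss·f ≈ 11.932 × 0.0793 ≈ 0.946 mcg/mL.

0.9 mcg/mL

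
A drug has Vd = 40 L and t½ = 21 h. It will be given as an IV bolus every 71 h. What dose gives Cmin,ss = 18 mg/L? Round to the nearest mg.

6781 mg

τ/t½ = 71/21 ≈ 3.381, so f = (1/2)^(71/21) ≈ 0.095991.
Cmin,ss = (D/Vd)·f/(1−f), so D = Cmin,ss·Vd·(1−f)/f.
D = 18 × 40 × (1−f)/f ≈ 18 × 40 × 9.41764 ≈ 6780.70 mg.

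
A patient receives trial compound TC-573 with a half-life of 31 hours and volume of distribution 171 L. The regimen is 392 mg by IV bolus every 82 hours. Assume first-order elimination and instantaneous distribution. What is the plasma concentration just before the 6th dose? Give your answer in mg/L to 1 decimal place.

0.4 mg/L

f = (1/2)^(τ/t½) = (1/2)^(82/31) ≈ 0.1599.
C₀ = D/Vd = 392/171 ≈ 2.292 mg/L.
Before the 6th dose, 5 doses have been given. Superposition: Cmin = C₀·(f + f² + … + f^5).
≈ 2.292 × (0.1599 + 0.0256 + 0.0041 + 0.0007 + 0.0001) ≈ 2.292 × 0.1904 ≈ 0.436 mg/L.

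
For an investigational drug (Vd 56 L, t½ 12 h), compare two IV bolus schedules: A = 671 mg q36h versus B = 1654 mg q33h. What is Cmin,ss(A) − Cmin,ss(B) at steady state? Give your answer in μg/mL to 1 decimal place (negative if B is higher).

Regimen A: f = (1/2)^(36/12) ≈ 0.1250; Cmin,ss = (671/56)·f/(1−f) ≈ 1.712 μg/mL.
Regimen B: f = (1/2)^(33/12) ≈ 0.1487; Cmin,ss = (1654/56)·f/(1−f) ≈ 5.159 μg/mL.
Difference ≈ 1.712 − 5.159 ≈ -3.447 μg/mL.

-3.4 μg/mL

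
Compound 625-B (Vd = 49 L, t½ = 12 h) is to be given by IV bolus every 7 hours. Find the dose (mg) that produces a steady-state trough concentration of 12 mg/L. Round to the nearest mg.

293 mg

τ/t½ = 7/12 ≈ 0.58333, so f = (1/2)^(7/12) ≈ 0.667420.
Cmin,ss = (D/Vd)·f/(1−f), so D = Cmin,ss·Vd·(1−f)/f.
D = 12 × 49 × (1−f)/f ≈ 12 × 49 × 0.49831 ≈ 293.01 mg.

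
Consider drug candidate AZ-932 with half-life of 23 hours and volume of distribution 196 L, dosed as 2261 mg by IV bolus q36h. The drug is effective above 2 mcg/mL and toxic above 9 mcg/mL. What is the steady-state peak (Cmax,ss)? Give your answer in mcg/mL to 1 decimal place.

τ/t½ = 36/23 ≈ 1.5652, so fraction remaining f = (1/2)^(36/23) ≈ 0.3379.
Accumulation ratio R = 1/(1 − f) ≈ 1/0.6621 ≈ 1.5103.
Each bolus raises the concentration by D/Vd = 2261/196 ≈ 11.536 mcg/mL.
Steady-state peak Cmax,ss = C₀·R ≈ 11.536 × 1.5103 ≈ 17.423 mcg/mL.
Peak 17.4 mcg/mL vs MTC 9 mcg/mL: exceeds toxic threshold.

17.4 mcg/mL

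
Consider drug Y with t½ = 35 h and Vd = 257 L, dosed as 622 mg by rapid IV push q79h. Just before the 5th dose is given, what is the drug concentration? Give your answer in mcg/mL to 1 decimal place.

f = (1/2)^(τ/t½) = (1/2)^(79/35) ≈ 0.2092.
C₀ = D/Vd = 622/257 ≈ 2.420 mcg/mL.
Before the 5th dose, 4 doses have been given. Superposition: Cmin = C₀·(f + f² + … + f^4).
≈ 2.420 × (0.2092 + 0.0438 + 0.0092 + 0.0019) ≈ 2.420 × 0.2641 ≈ 0.639 mcg/mL.

0.6 mcg/mL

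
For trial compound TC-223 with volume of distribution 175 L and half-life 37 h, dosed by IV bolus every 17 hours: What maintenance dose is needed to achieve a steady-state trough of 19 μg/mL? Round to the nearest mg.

1247 mg

τ/t½ = 17/37 ≈ 0.45946, so f = (1/2)^(17/37) ≈ 0.727259.
Cmin,ss = (D/Vd)·f/(1−f), so D = Cmin,ss·Vd·(1−f)/f.
D = 19 × 175 × (1−f)/f ≈ 19 × 175 × 0.37503 ≈ 1246.97 mg.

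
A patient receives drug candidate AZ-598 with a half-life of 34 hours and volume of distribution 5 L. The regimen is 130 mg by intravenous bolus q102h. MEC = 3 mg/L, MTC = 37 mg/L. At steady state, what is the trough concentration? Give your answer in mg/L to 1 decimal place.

τ = 102 h = 3 half-lives, so f = (1/2)^3 = 0.125.
At steady state, R = 1/(1 − 0.125) = 8/7.
Single-dose peak C₀ = D/Vd = 130/5 = 26 mg/L.
Steady-state peak Cmax,ss = C₀·R = 26 × 8/7 ≈ 29.714 mg/L.
Steady-state trough Cmin,ss = Cmax,ss·f ≈ 29.714 × 0.125 ≈ 3.714 mg/L.
Trough 3.7 mg/L vs MEC 3 mg/L: adequate.

3.7 mg/L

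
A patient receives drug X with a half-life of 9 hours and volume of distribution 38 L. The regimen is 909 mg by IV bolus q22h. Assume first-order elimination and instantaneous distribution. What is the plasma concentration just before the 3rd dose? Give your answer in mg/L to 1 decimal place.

5.2 mg/L

f = (1/2)^(τ/t½) = (1/2)^(22/9) ≈ 0.1837.
C₀ = D/Vd = 909/38 ≈ 23.921 mg/L.
Before the 3rd dose, 2 doses have been given. Superposition: Cmin = C₀·(f + f²).
≈ 23.921 × (0.1837 + 0.0337) ≈ 23.921 × 0.2174 ≈ 5.200 mg/L.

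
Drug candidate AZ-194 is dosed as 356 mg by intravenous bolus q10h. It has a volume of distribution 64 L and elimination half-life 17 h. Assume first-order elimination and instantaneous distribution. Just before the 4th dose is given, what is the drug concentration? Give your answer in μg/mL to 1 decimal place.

7.8 μg/mL

f = (1/2)^(τ/t½) = (1/2)^(10/17) ≈ 0.6652.
C₀ = D/Vd = 356/64 ≈ 5.562 μg/mL.
Before the 4th dose, 3 doses have been given. Superposition: Cmin = C₀·(f + f² + … + f^3).
≈ 5.562 × (0.6652 + 0.4425 + 0.2943) ≈ 5.562 × 1.4020 ≈ 7.798 μg/mL.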